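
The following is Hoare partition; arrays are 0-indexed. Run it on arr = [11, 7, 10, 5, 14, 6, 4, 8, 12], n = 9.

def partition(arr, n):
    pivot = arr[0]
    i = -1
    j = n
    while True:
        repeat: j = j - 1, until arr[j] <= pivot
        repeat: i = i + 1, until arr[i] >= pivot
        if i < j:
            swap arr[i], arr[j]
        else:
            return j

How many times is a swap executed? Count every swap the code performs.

2

pivot=11
j stops at 7 (8), i stops at 0 (11); swap ⇒ [8, 7, 10, 5, 14, 6, 4, 11, 12]
j stops at 6 (4), i stops at 4 (14); swap ⇒ [8, 7, 10, 5, 4, 6, 14, 11, 12]
j stops at 5, i stops at 6; i≥j ⇒ return 5. arr=[8, 7, 10, 5, 4, 6, 14, 11, 12]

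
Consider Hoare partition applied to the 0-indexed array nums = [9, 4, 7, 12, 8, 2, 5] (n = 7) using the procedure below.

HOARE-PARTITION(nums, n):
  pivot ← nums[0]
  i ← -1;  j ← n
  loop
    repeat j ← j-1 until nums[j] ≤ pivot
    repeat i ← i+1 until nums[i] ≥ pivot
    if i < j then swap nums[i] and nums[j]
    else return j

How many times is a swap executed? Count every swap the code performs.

pivot = nums[0] = 9; i = -1, j = 7
j→6 (nums[6]=5≤9), i→0 (nums[0]=9≥9); i<j, swap → [5, 4, 7, 12, 8, 2, 9]
j→5 (nums[5]=2≤9), i→3 (nums[3]=12≥9); i<j, swap → [5, 4, 7, 2, 8, 12, 9]
j→4, i→5; i≥j, return j=4. nums = [5, 4, 7, 2, 8, 12, 9]

2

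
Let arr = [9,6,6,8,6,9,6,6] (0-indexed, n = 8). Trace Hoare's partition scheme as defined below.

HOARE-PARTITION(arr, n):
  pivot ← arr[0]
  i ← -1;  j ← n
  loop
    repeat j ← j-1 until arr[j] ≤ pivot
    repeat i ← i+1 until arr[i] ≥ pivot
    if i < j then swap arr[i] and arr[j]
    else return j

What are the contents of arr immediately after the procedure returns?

pivot = arr[0] = 9; i = -1, j = 8
j→7 (arr[7]=6≤9), i→0 (arr[0]=9≥9); i<j, swap → [6,6,6,8,6,9,6,9]
j→6 (arr[6]=6≤9), i→5 (arr[5]=9≥9); i<j, swap → [6,6,6,8,6,6,9,9]
j→5, i→6; i≥j, return j=5. arr = [6,6,6,8,6,6,9,9]

[6,6,6,8,6,6,9,9]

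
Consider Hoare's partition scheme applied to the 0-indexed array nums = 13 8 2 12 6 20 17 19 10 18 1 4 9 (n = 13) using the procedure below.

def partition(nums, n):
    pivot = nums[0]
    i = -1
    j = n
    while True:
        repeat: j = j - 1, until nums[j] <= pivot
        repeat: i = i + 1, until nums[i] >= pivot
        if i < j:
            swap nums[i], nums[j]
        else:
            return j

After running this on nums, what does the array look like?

9 8 2 12 6 4 1 10 19 18 17 20 13

pivot=13
j stops at 12 (9), i stops at 0 (13); swap ⇒ 9 8 2 12 6 20 17 19 10 18 1 4 13
j stops at 11 (4), i stops at 5 (20); swap ⇒ 9 8 2 12 6 4 17 19 10 18 1 20 13
j stops at 10 (1), i stops at 6 (17); swap ⇒ 9 8 2 12 6 4 1 19 10 18 17 20 13
j stops at 8 (10), i stops at 7 (19); swap ⇒ 9 8 2 12 6 4 1 10 19 18 17 20 13
j stops at 7, i stops at 8; i≥j ⇒ return 7. nums=9 8 2 12 6 4 1 10 19 18 17 20 13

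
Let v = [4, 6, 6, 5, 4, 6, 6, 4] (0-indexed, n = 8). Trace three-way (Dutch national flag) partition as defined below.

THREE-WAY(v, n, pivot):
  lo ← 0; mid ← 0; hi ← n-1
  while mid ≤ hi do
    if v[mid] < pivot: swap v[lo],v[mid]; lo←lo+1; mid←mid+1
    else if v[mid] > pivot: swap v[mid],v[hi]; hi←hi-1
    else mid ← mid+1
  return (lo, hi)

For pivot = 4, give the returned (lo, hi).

(0, 2)

pivot = 4; lo=0, mid=0, hi=7
v[mid]=4=4: mid=1
v[mid]=6>4: swap v[1],v[7]; hi=6 → [4, 4, 6, 5, 4, 6, 6, 6]
v[mid]=4=4: mid=2
v[mid]=6>4: swap v[2],v[6]; hi=5 → [4, 4, 6, 5, 4, 6, 6, 6]
v[mid]=6>4: swap v[2],v[5]; hi=4 → [4, 4, 6, 5, 4, 6, 6, 6]
v[mid]=6>4: swap v[2],v[4]; hi=3 → [4, 4, 4, 5, 6, 6, 6, 6]
v[mid]=4=4: mid=3
v[mid]=5>4: swap v[3],v[3]; hi=2 → [4, 4, 4, 5, 6, 6, 6, 6]
end: lo=0, hi=2; v = [4, 4, 4, 5, 6, 6, 6, 6]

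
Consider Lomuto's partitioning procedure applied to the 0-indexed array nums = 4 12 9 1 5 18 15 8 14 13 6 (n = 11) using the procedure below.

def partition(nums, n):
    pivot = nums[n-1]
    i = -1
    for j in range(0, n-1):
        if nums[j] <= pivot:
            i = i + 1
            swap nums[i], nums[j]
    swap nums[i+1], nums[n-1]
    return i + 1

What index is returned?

pivot=6, i=-1
j=0: 4≤6, i=0, swap(0,0) ⇒ 4 12 9 1 5 18 15 8 14 13 6
j=1: 12>6, skip
j=2: 9>6, skip
j=3: 1≤6, i=1, swap(1,3) ⇒ 4 1 9 12 5 18 15 8 14 13 6
j=4: 5≤6, i=2, swap(2,4) ⇒ 4 1 5 12 9 18 15 8 14 13 6
j=5: 18>6, skip
j=6: 15>6, skip
j=7: 8>6, skip
j=8: 14>6, skip
j=9: 13>6, skip
swap(3,10) ⇒ 4 1 5 6 9 18 15 8 14 13 12; return 3

3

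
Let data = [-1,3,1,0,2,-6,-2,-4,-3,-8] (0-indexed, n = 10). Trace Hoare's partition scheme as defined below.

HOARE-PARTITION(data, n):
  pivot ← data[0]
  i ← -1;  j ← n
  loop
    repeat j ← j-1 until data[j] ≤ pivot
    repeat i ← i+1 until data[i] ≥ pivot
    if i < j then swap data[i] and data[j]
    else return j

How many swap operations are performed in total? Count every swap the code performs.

pivot=-1
j stops at 9 (-8), i stops at 0 (-1); swap ⇒ [-8,3,1,0,2,-6,-2,-4,-3,-1]
j stops at 8 (-3), i stops at 1 (3); swap ⇒ [-8,-3,1,0,2,-6,-2,-4,3,-1]
j stops at 7 (-4), i stops at 2 (1); swap ⇒ [-8,-3,-4,0,2,-6,-2,1,3,-1]
j stops at 6 (-2), i stops at 3 (0); swap ⇒ [-8,-3,-4,-2,2,-6,0,1,3,-1]
j stops at 5 (-6), i stops at 4 (2); swap ⇒ [-8,-3,-4,-2,-6,2,0,1,3,-1]
j stops at 4, i stops at 5; i≥j ⇒ return 4. data=[-8,-3,-4,-2,-6,2,0,1,3,-1]

5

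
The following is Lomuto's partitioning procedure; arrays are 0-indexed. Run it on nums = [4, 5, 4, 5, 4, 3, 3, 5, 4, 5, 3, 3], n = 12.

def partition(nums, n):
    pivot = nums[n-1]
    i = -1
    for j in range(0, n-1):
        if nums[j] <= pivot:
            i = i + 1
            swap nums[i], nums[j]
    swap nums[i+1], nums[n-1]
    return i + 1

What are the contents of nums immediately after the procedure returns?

[3, 3, 3, 3, 4, 4, 5, 5, 4, 5, 4, 5]

pivot=3, i=-1
j=0: 4>3, skip
j=1: 5>3, skip
j=2: 4>3, skip
j=3: 5>3, skip
j=4: 4>3, skip
j=5: 3≤3, i=0, swap(0,5) ⇒ [3, 5, 4, 5, 4, 4, 3, 5, 4, 5, 3, 3]
j=6: 3≤3, i=1, swap(1,6) ⇒ [3, 3, 4, 5, 4, 4, 5, 5, 4, 5, 3, 3]
j=7: 5>3, skip
j=8: 4>3, skip
j=9: 5>3, skip
j=10: 3≤3, i=2, swap(2,10) ⇒ [3, 3, 3, 5, 4, 4, 5, 5, 4, 5, 4, 3]
swap(3,11) ⇒ [3, 3, 3, 3, 4, 4, 5, 5, 4, 5, 4, 5]; return 3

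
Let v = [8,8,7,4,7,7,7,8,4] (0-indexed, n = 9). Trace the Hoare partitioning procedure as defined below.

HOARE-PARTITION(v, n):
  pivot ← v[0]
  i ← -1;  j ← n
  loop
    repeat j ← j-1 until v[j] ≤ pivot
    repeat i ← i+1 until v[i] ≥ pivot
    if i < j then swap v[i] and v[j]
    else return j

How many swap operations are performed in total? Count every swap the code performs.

pivot=8
j stops at 8 (4), i stops at 0 (8); swap ⇒ [4,8,7,4,7,7,7,8,8]
j stops at 7 (8), i stops at 1 (8); swap ⇒ [4,8,7,4,7,7,7,8,8]
j stops at 6, i stops at 7; i≥j ⇒ return 6. v=[4,8,7,4,7,7,7,8,8]

2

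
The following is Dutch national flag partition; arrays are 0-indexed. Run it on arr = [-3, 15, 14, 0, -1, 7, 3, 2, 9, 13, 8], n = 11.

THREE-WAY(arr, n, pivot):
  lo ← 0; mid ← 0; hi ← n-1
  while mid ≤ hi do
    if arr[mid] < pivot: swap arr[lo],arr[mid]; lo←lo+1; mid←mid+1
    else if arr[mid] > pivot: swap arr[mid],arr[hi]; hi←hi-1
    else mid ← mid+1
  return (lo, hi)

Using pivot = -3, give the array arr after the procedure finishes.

[-3, 14, 0, -1, 7, 3, 2, 9, 13, 8, 15]

pivot = -3; lo=0, mid=0, hi=10
arr[mid]=-3=-3: mid=1
arr[mid]=15>-3: swap arr[1],arr[10]; hi=9 → [-3, 8, 14, 0, -1, 7, 3, 2, 9, 13, 15]
arr[mid]=8>-3: swap arr[1],arr[9]; hi=8 → [-3, 13, 14, 0, -1, 7, 3, 2, 9, 8, 15]
arr[mid]=13>-3: swap arr[1],arr[8]; hi=7 → [-3, 9, 14, 0, -1, 7, 3, 2, 13, 8, 15]
arr[mid]=9>-3: swap arr[1],arr[7]; hi=6 → [-3, 2, 14, 0, -1, 7, 3, 9, 13, 8, 15]
arr[mid]=2>-3: swap arr[1],arr[6]; hi=5 → [-3, 3, 14, 0, -1, 7, 2, 9, 13, 8, 15]
arr[mid]=3>-3: swap arr[1],arr[5]; hi=4 → [-3, 7, 14, 0, -1, 3, 2, 9, 13, 8, 15]
arr[mid]=7>-3: swap arr[1],arr[4]; hi=3 → [-3, -1, 14, 0, 7, 3, 2, 9, 13, 8, 15]
arr[mid]=-1>-3: swap arr[1],arr[3]; hi=2 → [-3, 0, 14, -1, 7, 3, 2, 9, 13, 8, 15]
arr[mid]=0>-3: swap arr[1],arr[2]; hi=1 → [-3, 14, 0, -1, 7, 3, 2, 9, 13, 8, 15]
arr[mid]=14>-3: swap arr[1],arr[1]; hi=0 → [-3, 14, 0, -1, 7, 3, 2, 9, 13, 8, 15]
end: lo=0, hi=0; arr = [-3, 14, 0, -1, 7, 3, 2, 9, 13, 8, 15]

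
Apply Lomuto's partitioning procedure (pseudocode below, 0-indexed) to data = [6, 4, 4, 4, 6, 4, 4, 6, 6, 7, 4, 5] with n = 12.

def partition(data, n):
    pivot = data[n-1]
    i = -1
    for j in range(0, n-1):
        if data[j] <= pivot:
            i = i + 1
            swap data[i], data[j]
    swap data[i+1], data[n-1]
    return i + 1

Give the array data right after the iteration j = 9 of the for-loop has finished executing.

[4, 4, 4, 4, 4, 6, 6, 6, 6, 7, 4, 5]

pivot = data[11] = 5; i = -1
j=0: data[0]=6 > 5 → no swap
j=1: data[1]=4 ≤ 5 → i=0, swap data[0],data[1] → [4, 6, 4, 4, 6, 4, 4, 6, 6, 7, 4, 5]
j=2: data[2]=4 ≤ 5 → i=1, swap data[1],data[2] → [4, 4, 6, 4, 6, 4, 4, 6, 6, 7, 4, 5]
j=3: data[3]=4 ≤ 5 → i=2, swap data[2],data[3] → [4, 4, 4, 6, 6, 4, 4, 6, 6, 7, 4, 5]
j=4: data[4]=6 > 5 → no swap
j=5: data[5]=4 ≤ 5 → i=3, swap data[3],data[5] → [4, 4, 4, 4, 6, 6, 4, 6, 6, 7, 4, 5]
j=6: data[6]=4 ≤ 5 → i=4, swap data[4],data[6] → [4, 4, 4, 4, 4, 6, 6, 6, 6, 7, 4, 5]
j=7: data[7]=6 > 5 → no swap
j=8: data[8]=6 > 5 → no swap
j=9: data[9]=7 > 5 → no swap
(after j=9) data = [4, 4, 4, 4, 4, 6, 6, 6, 6, 7, 4, 5]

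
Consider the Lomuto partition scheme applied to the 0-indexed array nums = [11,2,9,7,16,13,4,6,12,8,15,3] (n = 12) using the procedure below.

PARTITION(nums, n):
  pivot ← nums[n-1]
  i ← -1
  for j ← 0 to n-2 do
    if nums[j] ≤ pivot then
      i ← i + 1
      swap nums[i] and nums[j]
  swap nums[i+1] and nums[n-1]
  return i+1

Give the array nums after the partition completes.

pivot=3, i=-1
j=0: 11>3, skip
j=1: 2≤3, i=0, swap(0,1) ⇒ [2,11,9,7,16,13,4,6,12,8,15,3]
j=2: 9>3, skip
j=3: 7>3, skip
j=4: 16>3, skip
j=5: 13>3, skip
j=6: 4>3, skip
j=7: 6>3, skip
j=8: 12>3, skip
j=9: 8>3, skip
j=10: 15>3, skip
swap(1,11) ⇒ [2,3,9,7,16,13,4,6,12,8,15,11]; return 1

[2,3,9,7,16,13,4,6,12,8,15,11]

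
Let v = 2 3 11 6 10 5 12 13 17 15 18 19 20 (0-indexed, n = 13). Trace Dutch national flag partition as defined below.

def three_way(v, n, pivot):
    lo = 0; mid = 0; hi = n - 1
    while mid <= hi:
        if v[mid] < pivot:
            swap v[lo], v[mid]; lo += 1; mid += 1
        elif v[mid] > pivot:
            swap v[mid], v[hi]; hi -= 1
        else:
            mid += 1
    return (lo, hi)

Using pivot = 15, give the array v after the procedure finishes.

2 3 11 6 10 5 12 13 15 18 19 20 17

pivot = 15; lo=0, mid=0, hi=12
v[mid]=2<15: swap v[0],v[0]; lo=1,mid=1 → 2 3 11 6 10 5 12 13 17 15 18 19 20
v[mid]=3<15: swap v[1],v[1]; lo=2,mid=2 → 2 3 11 6 10 5 12 13 17 15 18 19 20
v[mid]=11<15: swap v[2],v[2]; lo=3,mid=3 → 2 3 11 6 10 5 12 13 17 15 18 19 20
v[mid]=6<15: swap v[3],v[3]; lo=4,mid=4 → 2 3 11 6 10 5 12 13 17 15 18 19 20
v[mid]=10<15: swap v[4],v[4]; lo=5,mid=5 → 2 3 11 6 10 5 12 13 17 15 18 19 20
v[mid]=5<15: swap v[5],v[5]; lo=6,mid=6 → 2 3 11 6 10 5 12 13 17 15 18 19 20
v[mid]=12<15: swap v[6],v[6]; lo=7,mid=7 → 2 3 11 6 10 5 12 13 17 15 18 19 20
v[mid]=13<15: swap v[7],v[7]; lo=8,mid=8 → 2 3 11 6 10 5 12 13 17 15 18 19 20
v[mid]=17>15: swap v[8],v[12]; hi=11 → 2 3 11 6 10 5 12 13 20 15 18 19 17
v[mid]=20>15: swap v[8],v[11]; hi=10 → 2 3 11 6 10 5 12 13 19 15 18 20 17
v[mid]=19>15: swap v[8],v[10]; hi=9 → 2 3 11 6 10 5 12 13 18 15 19 20 17
v[mid]=18>15: swap v[8],v[9]; hi=8 → 2 3 11 6 10 5 12 13 15 18 19 20 17
v[mid]=15=15: mid=9
end: lo=8, hi=8; v = 2 3 11 6 10 5 12 13 15 18 19 20 17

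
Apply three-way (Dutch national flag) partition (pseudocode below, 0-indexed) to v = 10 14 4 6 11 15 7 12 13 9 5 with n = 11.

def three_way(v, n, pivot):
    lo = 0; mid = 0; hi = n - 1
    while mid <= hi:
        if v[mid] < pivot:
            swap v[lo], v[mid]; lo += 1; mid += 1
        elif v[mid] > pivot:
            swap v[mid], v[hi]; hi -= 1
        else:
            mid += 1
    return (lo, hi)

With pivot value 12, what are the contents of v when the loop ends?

pivot = 12; lo=0, mid=0, hi=10
v[mid]=10<12: swap v[0],v[0]; lo=1,mid=1 → 10 14 4 6 11 15 7 12 13 9 5
v[mid]=14>12: swap v[1],v[10]; hi=9 → 10 5 4 6 11 15 7 12 13 9 14
v[mid]=5<12: swap v[1],v[1]; lo=2,mid=2 → 10 5 4 6 11 15 7 12 13 9 14
v[mid]=4<12: swap v[2],v[2]; lo=3,mid=3 → 10 5 4 6 11 15 7 12 13 9 14
v[mid]=6<12: swap v[3],v[3]; lo=4,mid=4 → 10 5 4 6 11 15 7 12 13 9 14
v[mid]=11<12: swap v[4],v[4]; lo=5,mid=5 → 10 5 4 6 11 15 7 12 13 9 14
v[mid]=15>12: swap v[5],v[9]; hi=8 → 10 5 4 6 11 9 7 12 13 15 14
v[mid]=9<12: swap v[5],v[5]; lo=6,mid=6 → 10 5 4 6 11 9 7 12 13 15 14
v[mid]=7<12: swap v[6],v[6]; lo=7,mid=7 → 10 5 4 6 11 9 7 12 13 15 14
v[mid]=12=12: mid=8
v[mid]=13>12: swap v[8],v[8]; hi=7 → 10 5 4 6 11 9 7 12 13 15 14
end: lo=7, hi=7; v = 10 5 4 6 11 9 7 12 13 15 14

10 5 4 6 11 9 7 12 13 15 14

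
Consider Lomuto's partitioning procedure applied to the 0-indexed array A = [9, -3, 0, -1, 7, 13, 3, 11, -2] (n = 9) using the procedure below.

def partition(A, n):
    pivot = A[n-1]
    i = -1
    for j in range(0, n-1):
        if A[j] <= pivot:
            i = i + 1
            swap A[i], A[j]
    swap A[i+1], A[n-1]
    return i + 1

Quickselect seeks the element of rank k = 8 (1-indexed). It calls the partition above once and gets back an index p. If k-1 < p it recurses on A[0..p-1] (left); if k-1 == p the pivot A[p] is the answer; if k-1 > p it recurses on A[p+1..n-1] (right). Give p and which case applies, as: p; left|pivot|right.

1; right

pivot = A[8] = -2; i = -1
j=0: A[0]=9 > -2 → no swap
j=1: A[1]=-3 ≤ -2 → i=0, swap A[0],A[1] → [-3, 9, 0, -1, 7, 13, 3, 11, -2]
j=2: A[2]=0 > -2 → no swap
j=3: A[3]=-1 > -2 → no swap
j=4: A[4]=7 > -2 → no swap
j=5: A[5]=13 > -2 → no swap
j=6: A[6]=3 > -2 → no swap
j=7: A[7]=11 > -2 → no swap
final swap A[1],A[8] → [-3, -2, 0, -1, 7, 13, 3, 11, 9]; return 1
p = 1; k-1 = 7 > 1 ⇒ right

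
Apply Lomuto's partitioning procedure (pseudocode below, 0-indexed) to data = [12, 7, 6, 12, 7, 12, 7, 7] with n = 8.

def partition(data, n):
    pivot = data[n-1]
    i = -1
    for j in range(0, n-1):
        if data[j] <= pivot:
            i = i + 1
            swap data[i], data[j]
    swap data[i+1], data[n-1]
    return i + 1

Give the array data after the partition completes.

pivot=7, i=-1
j=0: 12>7, skip
j=1: 7≤7, i=0, swap(0,1) ⇒ [7, 12, 6, 12, 7, 12, 7, 7]
j=2: 6≤7, i=1, swap(1,2) ⇒ [7, 6, 12, 12, 7, 12, 7, 7]
j=3: 12>7, skip
j=4: 7≤7, i=2, swap(2,4) ⇒ [7, 6, 7, 12, 12, 12, 7, 7]
j=5: 12>7, skip
j=6: 7≤7, i=3, swap(3,6) ⇒ [7, 6, 7, 7, 12, 12, 12, 7]
swap(4,7) ⇒ [7, 6, 7, 7, 7, 12, 12, 12]; return 4

[7, 6, 7, 7, 7, 12, 12, 12]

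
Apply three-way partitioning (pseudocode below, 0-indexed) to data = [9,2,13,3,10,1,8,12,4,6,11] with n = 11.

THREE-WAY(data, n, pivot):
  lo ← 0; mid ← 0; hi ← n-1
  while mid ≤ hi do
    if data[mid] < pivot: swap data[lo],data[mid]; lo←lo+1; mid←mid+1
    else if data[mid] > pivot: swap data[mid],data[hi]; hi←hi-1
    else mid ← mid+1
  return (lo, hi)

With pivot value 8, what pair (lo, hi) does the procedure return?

pivot = 8; lo=0, mid=0, hi=10
data[mid]=9>8: swap data[0],data[10]; hi=9 → [11,2,13,3,10,1,8,12,4,6,9]
data[mid]=11>8: swap data[0],data[9]; hi=8 → [6,2,13,3,10,1,8,12,4,11,9]
data[mid]=6<8: swap data[0],data[0]; lo=1,mid=1 → [6,2,13,3,10,1,8,12,4,11,9]
data[mid]=2<8: swap data[1],data[1]; lo=2,mid=2 → [6,2,13,3,10,1,8,12,4,11,9]
data[mid]=13>8: swap data[2],data[8]; hi=7 → [6,2,4,3,10,1,8,12,13,11,9]
data[mid]=4<8: swap data[2],data[2]; lo=3,mid=3 → [6,2,4,3,10,1,8,12,13,11,9]
data[mid]=3<8: swap data[3],data[3]; lo=4,mid=4 → [6,2,4,3,10,1,8,12,13,11,9]
data[mid]=10>8: swap data[4],data[7]; hi=6 → [6,2,4,3,12,1,8,10,13,11,9]
data[mid]=12>8: swap data[4],data[6]; hi=5 → [6,2,4,3,8,1,12,10,13,11,9]
data[mid]=8=8: mid=5
data[mid]=1<8: swap data[4],data[5]; lo=5,mid=6 → [6,2,4,3,1,8,12,10,13,11,9]
end: lo=5, hi=5; data = [6,2,4,3,1,8,12,10,13,11,9]

(5, 5)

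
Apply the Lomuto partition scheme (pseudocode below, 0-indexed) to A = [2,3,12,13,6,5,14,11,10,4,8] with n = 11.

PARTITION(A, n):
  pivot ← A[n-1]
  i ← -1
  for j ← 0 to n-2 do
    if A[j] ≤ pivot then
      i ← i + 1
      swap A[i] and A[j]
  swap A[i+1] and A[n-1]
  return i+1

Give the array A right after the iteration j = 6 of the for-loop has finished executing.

pivot=8, i=-1
j=0: 2≤8, i=0, swap(0,0) ⇒ [2,3,12,13,6,5,14,11,10,4,8]
j=1: 3≤8, i=1, swap(1,1) ⇒ [2,3,12,13,6,5,14,11,10,4,8]
j=2: 12>8, skip
j=3: 13>8, skip
j=4: 6≤8, i=2, swap(2,4) ⇒ [2,3,6,13,12,5,14,11,10,4,8]
j=5: 5≤8, i=3, swap(3,5) ⇒ [2,3,6,5,12,13,14,11,10,4,8]
j=6: 14>8, skip
(after j=6) A = [2,3,6,5,12,13,14,11,10,4,8]

[2,3,6,5,12,13,14,11,10,4,8]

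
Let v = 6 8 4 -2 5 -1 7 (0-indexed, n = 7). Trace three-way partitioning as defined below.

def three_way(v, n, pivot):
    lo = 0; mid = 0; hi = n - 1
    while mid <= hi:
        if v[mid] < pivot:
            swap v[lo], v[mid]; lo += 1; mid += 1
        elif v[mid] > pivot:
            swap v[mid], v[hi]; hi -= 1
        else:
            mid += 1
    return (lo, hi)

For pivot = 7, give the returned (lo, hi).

(5, 5)

lo=0 mid=0 hi=6
6<7: swap(0,0), lo=1 mid=1 ⇒ 6 8 4 -2 5 -1 7
8>7: swap(1,6), hi=5 ⇒ 6 7 4 -2 5 -1 8
7=7: mid=2
4<7: swap(1,2), lo=2 mid=3 ⇒ 6 4 7 -2 5 -1 8
-2<7: swap(2,3), lo=3 mid=4 ⇒ 6 4 -2 7 5 -1 8
5<7: swap(3,4), lo=4 mid=5 ⇒ 6 4 -2 5 7 -1 8
-1<7: swap(4,5), lo=5 mid=6 ⇒ 6 4 -2 5 -1 7 8
done. lo=5 hi=5; v=6 4 -2 5 -1 7 8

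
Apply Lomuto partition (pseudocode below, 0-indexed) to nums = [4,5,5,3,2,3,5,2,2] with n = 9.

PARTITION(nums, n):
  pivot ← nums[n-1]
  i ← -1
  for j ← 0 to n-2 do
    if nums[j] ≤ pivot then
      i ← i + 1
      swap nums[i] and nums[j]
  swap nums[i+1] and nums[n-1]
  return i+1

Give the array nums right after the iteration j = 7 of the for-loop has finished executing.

pivot=2, i=-1
j=0: 4>2, skip
j=1: 5>2, skip
j=2: 5>2, skip
j=3: 3>2, skip
j=4: 2≤2, i=0, swap(0,4) ⇒ [2,5,5,3,4,3,5,2,2]
j=5: 3>2, skip
j=6: 5>2, skip
j=7: 2≤2, i=1, swap(1,7) ⇒ [2,2,5,3,4,3,5,5,2]
(after j=7) nums = [2,2,5,3,4,3,5,5,2]

[2,2,5,3,4,3,5,5,2]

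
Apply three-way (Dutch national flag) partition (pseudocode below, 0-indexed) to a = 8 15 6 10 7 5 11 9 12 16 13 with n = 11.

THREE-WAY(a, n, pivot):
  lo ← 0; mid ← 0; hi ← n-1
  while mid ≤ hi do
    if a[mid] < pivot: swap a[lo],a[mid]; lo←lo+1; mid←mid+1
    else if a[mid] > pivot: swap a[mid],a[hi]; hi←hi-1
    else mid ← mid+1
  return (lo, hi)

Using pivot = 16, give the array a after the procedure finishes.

8 15 6 10 7 5 11 9 12 13 16

pivot = 16; lo=0, mid=0, hi=10
a[mid]=8<16: swap a[0],a[0]; lo=1,mid=1 → 8 15 6 10 7 5 11 9 12 16 13
a[mid]=15<16: swap a[1],a[1]; lo=2,mid=2 → 8 15 6 10 7 5 11 9 12 16 13
a[mid]=6<16: swap a[2],a[2]; lo=3,mid=3 → 8 15 6 10 7 5 11 9 12 16 13
a[mid]=10<16: swap a[3],a[3]; lo=4,mid=4 → 8 15 6 10 7 5 11 9 12 16 13
a[mid]=7<16: swap a[4],a[4]; lo=5,mid=5 → 8 15 6 10 7 5 11 9 12 16 13
a[mid]=5<16: swap a[5],a[5]; lo=6,mid=6 → 8 15 6 10 7 5 11 9 12 16 13
a[mid]=11<16: swap a[6],a[6]; lo=7,mid=7 → 8 15 6 10 7 5 11 9 12 16 13
a[mid]=9<16: swap a[7],a[7]; lo=8,mid=8 → 8 15 6 10 7 5 11 9 12 16 13
a[mid]=12<16: swap a[8],a[8]; lo=9,mid=9 → 8 15 6 10 7 5 11 9 12 16 13
a[mid]=16=16: mid=10
a[mid]=13<16: swap a[9],a[10]; lo=10,mid=11 → 8 15 6 10 7 5 11 9 12 13 16
end: lo=10, hi=10; a = 8 15 6 10 7 5 11 9 12 13 16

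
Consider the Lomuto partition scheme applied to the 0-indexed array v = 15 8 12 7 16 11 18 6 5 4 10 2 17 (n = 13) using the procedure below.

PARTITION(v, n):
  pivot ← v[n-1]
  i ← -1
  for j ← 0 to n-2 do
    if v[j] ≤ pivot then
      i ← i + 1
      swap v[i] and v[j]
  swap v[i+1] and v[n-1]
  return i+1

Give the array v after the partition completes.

15 8 12 7 16 11 6 5 4 10 2 17 18

pivot = v[12] = 17; i = -1
j=0: v[0]=15 ≤ 17 → i=0, swap v[0],v[0] (no change) → 15 8 12 7 16 11 18 6 5 4 10 2 17
j=1: v[1]=8 ≤ 17 → i=1, swap v[1],v[1] (no change) → 15 8 12 7 16 11 18 6 5 4 10 2 17
j=2: v[2]=12 ≤ 17 → i=2, swap v[2],v[2] (no change) → 15 8 12 7 16 11 18 6 5 4 10 2 17
j=3: v[3]=7 ≤ 17 → i=3, swap v[3],v[3] (no change) → 15 8 12 7 16 11 18 6 5 4 10 2 17
j=4: v[4]=16 ≤ 17 → i=4, swap v[4],v[4] (no change) → 15 8 12 7 16 11 18 6 5 4 10 2 17
j=5: v[5]=11 ≤ 17 → i=5, swap v[5],v[5] (no change) → 15 8 12 7 16 11 18 6 5 4 10 2 17
j=6: v[6]=18 > 17 → no swap
j=7: v[7]=6 ≤ 17 → i=6, swap v[6],v[7] → 15 8 12 7 16 11 6 18 5 4 10 2 17
j=8: v[8]=5 ≤ 17 → i=7, swap v[7],v[8] → 15 8 12 7 16 11 6 5 18 4 10 2 17
j=9: v[9]=4 ≤ 17 → i=8, swap v[8],v[9] → 15 8 12 7 16 11 6 5 4 18 10 2 17
j=10: v[10]=10 ≤ 17 → i=9, swap v[9],v[10] → 15 8 12 7 16 11 6 5 4 10 18 2 17
j=11: v[11]=2 ≤ 17 → i=10, swap v[10],v[11] → 15 8 12 7 16 11 6 5 4 10 2 18 17
final swap v[11],v[12] → 15 8 12 7 16 11 6 5 4 10 2 17 18; return 11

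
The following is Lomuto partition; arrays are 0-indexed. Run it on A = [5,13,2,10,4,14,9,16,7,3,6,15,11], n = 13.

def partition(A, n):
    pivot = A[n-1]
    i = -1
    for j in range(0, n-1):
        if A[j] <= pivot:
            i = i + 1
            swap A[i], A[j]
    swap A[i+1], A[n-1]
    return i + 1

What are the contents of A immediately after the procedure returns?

pivot = A[12] = 11; i = -1
j=0: A[0]=5 ≤ 11 → i=0, swap A[0],A[0] (no change) → [5,13,2,10,4,14,9,16,7,3,6,15,11]
j=1: A[1]=13 > 11 → no swap
j=2: A[2]=2 ≤ 11 → i=1, swap A[1],A[2] → [5,2,13,10,4,14,9,16,7,3,6,15,11]
j=3: A[3]=10 ≤ 11 → i=2, swap A[2],A[3] → [5,2,10,13,4,14,9,16,7,3,6,15,11]
j=4: A[4]=4 ≤ 11 → i=3, swap A[3],A[4] → [5,2,10,4,13,14,9,16,7,3,6,15,11]
j=5: A[5]=14 > 11 → no swap
j=6: A[6]=9 ≤ 11 → i=4, swap A[4],A[6] → [5,2,10,4,9,14,13,16,7,3,6,15,11]
j=7: A[7]=16 > 11 → no swap
j=8: A[8]=7 ≤ 11 → i=5, swap A[5],A[8] → [5,2,10,4,9,7,13,16,14,3,6,15,11]
j=9: A[9]=3 ≤ 11 → i=6, swap A[6],A[9] → [5,2,10,4,9,7,3,16,14,13,6,15,11]
j=10: A[10]=6 ≤ 11 → i=7, swap A[7],A[10] → [5,2,10,4,9,7,3,6,14,13,16,15,11]
j=11: A[11]=15 > 11 → no swap
final swap A[8],A[12] → [5,2,10,4,9,7,3,6,11,13,16,15,14]; return 8

[5,2,10,4,9,7,3,6,11,13,16,15,14]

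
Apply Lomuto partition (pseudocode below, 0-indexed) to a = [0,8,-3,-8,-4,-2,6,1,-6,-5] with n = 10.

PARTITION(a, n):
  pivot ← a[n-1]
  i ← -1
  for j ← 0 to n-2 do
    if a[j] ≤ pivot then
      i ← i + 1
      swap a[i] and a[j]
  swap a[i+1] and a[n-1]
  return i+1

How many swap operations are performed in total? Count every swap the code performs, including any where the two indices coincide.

pivot=-5, i=-1
j=0: 0>-5, skip
j=1: 8>-5, skip
j=2: -3>-5, skip
j=3: -8≤-5, i=0, swap(0,3) ⇒ [-8,8,-3,0,-4,-2,6,1,-6,-5]
j=4: -4>-5, skip
j=5: -2>-5, skip
j=6: 6>-5, skip
j=7: 1>-5, skip
j=8: -6≤-5, i=1, swap(1,8) ⇒ [-8,-6,-3,0,-4,-2,6,1,8,-5]
swap(2,9) ⇒ [-8,-6,-5,0,-4,-2,6,1,8,-3]; return 2

3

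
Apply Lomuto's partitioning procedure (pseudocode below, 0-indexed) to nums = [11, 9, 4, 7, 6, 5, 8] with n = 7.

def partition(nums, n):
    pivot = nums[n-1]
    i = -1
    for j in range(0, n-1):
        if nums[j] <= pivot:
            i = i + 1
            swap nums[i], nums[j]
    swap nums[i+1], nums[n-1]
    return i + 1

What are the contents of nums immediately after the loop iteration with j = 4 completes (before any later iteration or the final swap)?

[4, 7, 6, 9, 11, 5, 8]

pivot=8, i=-1
j=0: 11>8, skip
j=1: 9>8, skip
j=2: 4≤8, i=0, swap(0,2) ⇒ [4, 9, 11, 7, 6, 5, 8]
j=3: 7≤8, i=1, swap(1,3) ⇒ [4, 7, 11, 9, 6, 5, 8]
j=4: 6≤8, i=2, swap(2,4) ⇒ [4, 7, 6, 9, 11, 5, 8]
(after j=4) nums = [4, 7, 6, 9, 11, 5, 8]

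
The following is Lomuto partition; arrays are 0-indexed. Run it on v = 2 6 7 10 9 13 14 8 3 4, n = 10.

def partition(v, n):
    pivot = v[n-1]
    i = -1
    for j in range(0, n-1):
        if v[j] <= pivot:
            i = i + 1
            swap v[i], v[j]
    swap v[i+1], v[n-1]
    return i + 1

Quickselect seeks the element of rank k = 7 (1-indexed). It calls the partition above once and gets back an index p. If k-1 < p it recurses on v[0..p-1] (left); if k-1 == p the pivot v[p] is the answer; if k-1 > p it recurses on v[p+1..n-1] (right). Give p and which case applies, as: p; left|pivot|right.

2; right

pivot = v[9] = 4; i = -1
j=0: v[0]=2 ≤ 4 → i=0, swap v[0],v[0] (no change) → 2 6 7 10 9 13 14 8 3 4
j=1: v[1]=6 > 4 → no swap
j=2: v[2]=7 > 4 → no swap
j=3: v[3]=10 > 4 → no swap
j=4: v[4]=9 > 4 → no swap
j=5: v[5]=13 > 4 → no swap
j=6: v[6]=14 > 4 → no swap
j=7: v[7]=8 > 4 → no swap
j=8: v[8]=3 ≤ 4 → i=1, swap v[1],v[8] → 2 3 7 10 9 13 14 8 6 4
final swap v[2],v[9] → 2 3 4 10 9 13 14 8 6 7; return 2
p = 2; k-1 = 6 > 2 ⇒ right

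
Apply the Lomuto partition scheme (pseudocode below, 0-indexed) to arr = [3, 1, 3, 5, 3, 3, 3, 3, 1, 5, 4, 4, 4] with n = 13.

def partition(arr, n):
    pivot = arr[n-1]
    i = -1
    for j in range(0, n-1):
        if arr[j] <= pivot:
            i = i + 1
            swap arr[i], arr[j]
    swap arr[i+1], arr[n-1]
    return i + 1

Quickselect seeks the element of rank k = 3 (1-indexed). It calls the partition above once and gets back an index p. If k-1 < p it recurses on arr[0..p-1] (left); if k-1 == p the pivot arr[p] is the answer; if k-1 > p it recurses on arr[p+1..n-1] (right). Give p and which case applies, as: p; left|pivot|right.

10; left

pivot = arr[12] = 4; i = -1
j=0: arr[0]=3 ≤ 4 → i=0, swap arr[0],arr[0] (no change) → [3, 1, 3, 5, 3, 3, 3, 3, 1, 5, 4, 4, 4]
j=1: arr[1]=1 ≤ 4 → i=1, swap arr[1],arr[1] (no change) → [3, 1, 3, 5, 3, 3, 3, 3, 1, 5, 4, 4, 4]
j=2: arr[2]=3 ≤ 4 → i=2, swap arr[2],arr[2] (no change) → [3, 1, 3, 5, 3, 3, 3, 3, 1, 5, 4, 4, 4]
j=3: arr[3]=5 > 4 → no swap
j=4: arr[4]=3 ≤ 4 → i=3, swap arr[3],arr[4] → [3, 1, 3, 3, 5, 3, 3, 3, 1, 5, 4, 4, 4]
j=5: arr[5]=3 ≤ 4 → i=4, swap arr[4],arr[5] → [3, 1, 3, 3, 3, 5, 3, 3, 1, 5, 4, 4, 4]
j=6: arr[6]=3 ≤ 4 → i=5, swap arr[5],arr[6] → [3, 1, 3, 3, 3, 3, 5, 3, 1, 5, 4, 4, 4]
j=7: arr[7]=3 ≤ 4 → i=6, swap arr[6],arr[7] → [3, 1, 3, 3, 3, 3, 3, 5, 1, 5, 4, 4, 4]
j=8: arr[8]=1 ≤ 4 → i=7, swap arr[7],arr[8] → [3, 1, 3, 3, 3, 3, 3, 1, 5, 5, 4, 4, 4]
j=9: arr[9]=5 > 4 → no swap
j=10: arr[10]=4 ≤ 4 → i=8, swap arr[8],arr[10] → [3, 1, 3, 3, 3, 3, 3, 1, 4, 5, 5, 4, 4]
j=11: arr[11]=4 ≤ 4 → i=9, swap arr[9],arr[11] → [3, 1, 3, 3, 3, 3, 3, 1, 4, 4, 5, 5, 4]
final swap arr[10],arr[12] → [3, 1, 3, 3, 3, 3, 3, 1, 4, 4, 4, 5, 5]; return 10
p = 10; k-1 = 2 < 10 ⇒ left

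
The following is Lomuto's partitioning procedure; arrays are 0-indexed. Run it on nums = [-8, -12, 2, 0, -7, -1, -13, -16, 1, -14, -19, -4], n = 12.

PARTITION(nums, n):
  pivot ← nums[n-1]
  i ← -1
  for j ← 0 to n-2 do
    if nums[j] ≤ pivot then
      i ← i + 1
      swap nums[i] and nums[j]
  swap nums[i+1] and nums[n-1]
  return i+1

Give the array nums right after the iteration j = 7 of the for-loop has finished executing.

pivot=-4, i=-1
j=0: -8≤-4, i=0, swap(0,0) ⇒ [-8, -12, 2, 0, -7, -1, -13, -16, 1, -14, -19, -4]
j=1: -12≤-4, i=1, swap(1,1) ⇒ [-8, -12, 2, 0, -7, -1, -13, -16, 1, -14, -19, -4]
j=2: 2>-4, skip
j=3: 0>-4, skip
j=4: -7≤-4, i=2, swap(2,4) ⇒ [-8, -12, -7, 0, 2, -1, -13, -16, 1, -14, -19, -4]
j=5: -1>-4, skip
j=6: -13≤-4, i=3, swap(3,6) ⇒ [-8, -12, -7, -13, 2, -1, 0, -16, 1, -14, -19, -4]
j=7: -16≤-4, i=4, swap(4,7) ⇒ [-8, -12, -7, -13, -16, -1, 0, 2, 1, -14, -19, -4]
(after j=7) nums = [-8, -12, -7, -13, -16, -1, 0, 2, 1, -14, -19, -4]

[-8, -12, -7, -13, -16, -1, 0, 2, 1, -14, -19, -4]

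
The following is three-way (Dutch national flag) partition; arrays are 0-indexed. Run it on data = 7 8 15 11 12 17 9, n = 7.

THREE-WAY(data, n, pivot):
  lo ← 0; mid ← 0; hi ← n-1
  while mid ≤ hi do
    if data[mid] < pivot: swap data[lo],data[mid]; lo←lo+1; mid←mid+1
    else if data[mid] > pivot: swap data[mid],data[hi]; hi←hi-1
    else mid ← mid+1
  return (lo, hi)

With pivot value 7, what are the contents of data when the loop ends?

7 15 11 12 17 9 8

lo=0 mid=0 hi=6
7=7: mid=1
8>7: swap(1,6), hi=5 ⇒ 7 9 15 11 12 17 8
9>7: swap(1,5), hi=4 ⇒ 7 17 15 11 12 9 8
17>7: swap(1,4), hi=3 ⇒ 7 12 15 11 17 9 8
12>7: swap(1,3), hi=2 ⇒ 7 11 15 12 17 9 8
11>7: swap(1,2), hi=1 ⇒ 7 15 11 12 17 9 8
15>7: swap(1,1), hi=0 ⇒ 7 15 11 12 17 9 8
done. lo=0 hi=0; data=7 15 11 12 17 9 8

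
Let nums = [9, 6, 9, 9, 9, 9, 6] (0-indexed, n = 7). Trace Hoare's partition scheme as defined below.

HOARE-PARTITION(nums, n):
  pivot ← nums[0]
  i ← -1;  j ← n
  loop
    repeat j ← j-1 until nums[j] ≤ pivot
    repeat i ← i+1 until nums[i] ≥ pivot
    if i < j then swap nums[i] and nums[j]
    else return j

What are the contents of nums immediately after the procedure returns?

[6, 6, 9, 9, 9, 9, 9]

pivot=9
j stops at 6 (6), i stops at 0 (9); swap ⇒ [6, 6, 9, 9, 9, 9, 9]
j stops at 5 (9), i stops at 2 (9); swap ⇒ [6, 6, 9, 9, 9, 9, 9]
j stops at 4 (9), i stops at 3 (9); swap ⇒ [6, 6, 9, 9, 9, 9, 9]
j stops at 3, i stops at 4; i≥j ⇒ return 3. nums=[6, 6, 9, 9, 9, 9, 9]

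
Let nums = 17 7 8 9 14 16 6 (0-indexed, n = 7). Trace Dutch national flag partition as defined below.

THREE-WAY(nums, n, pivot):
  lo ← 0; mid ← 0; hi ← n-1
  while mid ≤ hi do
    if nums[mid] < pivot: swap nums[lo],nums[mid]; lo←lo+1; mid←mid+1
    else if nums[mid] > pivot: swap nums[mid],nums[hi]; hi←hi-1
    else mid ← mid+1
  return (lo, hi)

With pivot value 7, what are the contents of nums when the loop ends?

6 7 9 14 16 8 17

pivot = 7; lo=0, mid=0, hi=6
nums[mid]=17>7: swap nums[0],nums[6]; hi=5 → 6 7 8 9 14 16 17
nums[mid]=6<7: swap nums[0],nums[0]; lo=1,mid=1 → 6 7 8 9 14 16 17
nums[mid]=7=7: mid=2
nums[mid]=8>7: swap nums[2],nums[5]; hi=4 → 6 7 16 9 14 8 17
nums[mid]=16>7: swap nums[2],nums[4]; hi=3 → 6 7 14 9 16 8 17
nums[mid]=14>7: swap nums[2],nums[3]; hi=2 → 6 7 9 14 16 8 17
nums[mid]=9>7: swap nums[2],nums[2]; hi=1 → 6 7 9 14 16 8 17
end: lo=1, hi=1; nums = 6 7 9 14 16 8 17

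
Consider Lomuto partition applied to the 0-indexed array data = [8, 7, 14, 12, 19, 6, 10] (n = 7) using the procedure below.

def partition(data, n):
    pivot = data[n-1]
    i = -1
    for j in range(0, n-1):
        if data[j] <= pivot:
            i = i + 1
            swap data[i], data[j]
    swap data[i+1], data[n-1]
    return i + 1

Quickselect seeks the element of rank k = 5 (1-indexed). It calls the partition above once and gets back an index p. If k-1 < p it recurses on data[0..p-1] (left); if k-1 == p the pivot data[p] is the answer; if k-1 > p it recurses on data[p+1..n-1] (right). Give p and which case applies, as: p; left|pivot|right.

pivot = data[6] = 10; i = -1
j=0: data[0]=8 ≤ 10 → i=0, swap data[0],data[0] (no change) → [8, 7, 14, 12, 19, 6, 10]
j=1: data[1]=7 ≤ 10 → i=1, swap data[1],data[1] (no change) → [8, 7, 14, 12, 19, 6, 10]
j=2: data[2]=14 > 10 → no swap
j=3: data[3]=12 > 10 → no swap
j=4: data[4]=19 > 10 → no swap
j=5: data[5]=6 ≤ 10 → i=2, swap data[2],data[5] → [8, 7, 6, 12, 19, 14, 10]
final swap data[3],data[6] → [8, 7, 6, 10, 19, 14, 12]; return 3
p = 3; k-1 = 4 > 3 ⇒ right

3; right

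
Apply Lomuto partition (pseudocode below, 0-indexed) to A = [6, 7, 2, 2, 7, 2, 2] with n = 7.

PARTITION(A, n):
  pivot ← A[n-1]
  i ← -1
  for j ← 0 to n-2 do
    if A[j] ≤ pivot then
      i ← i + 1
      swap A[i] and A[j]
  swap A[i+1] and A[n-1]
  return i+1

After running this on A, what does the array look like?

[2, 2, 2, 2, 7, 6, 7]

pivot = A[6] = 2; i = -1
j=0: A[0]=6 > 2 → no swap
j=1: A[1]=7 > 2 → no swap
j=2: A[2]=2 ≤ 2 → i=0, swap A[0],A[2] → [2, 7, 6, 2, 7, 2, 2]
j=3: A[3]=2 ≤ 2 → i=1, swap A[1],A[3] → [2, 2, 6, 7, 7, 2, 2]
j=4: A[4]=7 > 2 → no swap
j=5: A[5]=2 ≤ 2 → i=2, swap A[2],A[5] → [2, 2, 2, 7, 7, 6, 2]
final swap A[3],A[6] → [2, 2, 2, 2, 7, 6, 7]; return 3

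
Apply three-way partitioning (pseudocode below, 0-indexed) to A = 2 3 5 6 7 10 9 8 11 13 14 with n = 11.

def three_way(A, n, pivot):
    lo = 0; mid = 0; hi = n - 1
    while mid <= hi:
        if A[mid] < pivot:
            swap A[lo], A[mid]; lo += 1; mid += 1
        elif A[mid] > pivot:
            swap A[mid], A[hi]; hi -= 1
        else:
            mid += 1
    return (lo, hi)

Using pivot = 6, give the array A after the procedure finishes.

2 3 5 6 10 9 8 11 13 14 7

pivot = 6; lo=0, mid=0, hi=10
A[mid]=2<6: swap A[0],A[0]; lo=1,mid=1 → 2 3 5 6 7 10 9 8 11 13 14
A[mid]=3<6: swap A[1],A[1]; lo=2,mid=2 → 2 3 5 6 7 10 9 8 11 13 14
A[mid]=5<6: swap A[2],A[2]; lo=3,mid=3 → 2 3 5 6 7 10 9 8 11 13 14
A[mid]=6=6: mid=4
A[mid]=7>6: swap A[4],A[10]; hi=9 → 2 3 5 6 14 10 9 8 11 13 7
A[mid]=14>6: swap A[4],A[9]; hi=8 → 2 3 5 6 13 10 9 8 11 14 7
A[mid]=13>6: swap A[4],A[8]; hi=7 → 2 3 5 6 11 10 9 8 13 14 7
A[mid]=11>6: swap A[4],A[7]; hi=6 → 2 3 5 6 8 10 9 11 13 14 7
A[mid]=8>6: swap A[4],A[6]; hi=5 → 2 3 5 6 9 10 8 11 13 14 7
A[mid]=9>6: swap A[4],A[5]; hi=4 → 2 3 5 6 10 9 8 11 13 14 7
A[mid]=10>6: swap A[4],A[4]; hi=3 → 2 3 5 6 10 9 8 11 13 14 7
end: lo=3, hi=3; A = 2 3 5 6 10 9 8 11 13 14 7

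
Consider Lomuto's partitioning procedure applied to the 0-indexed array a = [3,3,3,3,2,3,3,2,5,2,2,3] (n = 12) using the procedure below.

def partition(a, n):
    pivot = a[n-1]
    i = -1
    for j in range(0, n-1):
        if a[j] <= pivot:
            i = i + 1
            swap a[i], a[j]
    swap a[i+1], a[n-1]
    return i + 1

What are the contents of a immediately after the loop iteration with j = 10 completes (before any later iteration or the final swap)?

[3,3,3,3,2,3,3,2,2,2,5,3]

pivot = a[11] = 3; i = -1
j=0: a[0]=3 ≤ 3 → i=0, swap a[0],a[0] (no change) → [3,3,3,3,2,3,3,2,5,2,2,3]
j=1: a[1]=3 ≤ 3 → i=1, swap a[1],a[1] (no change) → [3,3,3,3,2,3,3,2,5,2,2,3]
j=2: a[2]=3 ≤ 3 → i=2, swap a[2],a[2] (no change) → [3,3,3,3,2,3,3,2,5,2,2,3]
j=3: a[3]=3 ≤ 3 → i=3, swap a[3],a[3] (no change) → [3,3,3,3,2,3,3,2,5,2,2,3]
j=4: a[4]=2 ≤ 3 → i=4, swap a[4],a[4] (no change) → [3,3,3,3,2,3,3,2,5,2,2,3]
j=5: a[5]=3 ≤ 3 → i=5, swap a[5],a[5] (no change) → [3,3,3,3,2,3,3,2,5,2,2,3]
j=6: a[6]=3 ≤ 3 → i=6, swap a[6],a[6] (no change) → [3,3,3,3,2,3,3,2,5,2,2,3]
j=7: a[7]=2 ≤ 3 → i=7, swap a[7],a[7] (no change) → [3,3,3,3,2,3,3,2,5,2,2,3]
j=8: a[8]=5 > 3 → no swap
j=9: a[9]=2 ≤ 3 → i=8, swap a[8],a[9] → [3,3,3,3,2,3,3,2,2,5,2,3]
j=10: a[10]=2 ≤ 3 → i=9, swap a[9],a[10] → [3,3,3,3,2,3,3,2,2,2,5,3]
(after j=10) a = [3,3,3,3,2,3,3,2,2,2,5,3]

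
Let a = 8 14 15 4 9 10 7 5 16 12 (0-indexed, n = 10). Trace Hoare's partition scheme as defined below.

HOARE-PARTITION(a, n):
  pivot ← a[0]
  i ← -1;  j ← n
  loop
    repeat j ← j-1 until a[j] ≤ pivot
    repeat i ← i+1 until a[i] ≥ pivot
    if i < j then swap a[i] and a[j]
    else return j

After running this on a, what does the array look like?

pivot=8
j stops at 7 (5), i stops at 0 (8); swap ⇒ 5 14 15 4 9 10 7 8 16 12
j stops at 6 (7), i stops at 1 (14); swap ⇒ 5 7 15 4 9 10 14 8 16 12
j stops at 3 (4), i stops at 2 (15); swap ⇒ 5 7 4 15 9 10 14 8 16 12
j stops at 2, i stops at 3; i≥j ⇒ return 2. a=5 7 4 15 9 10 14 8 16 12

5 7 4 15 9 10 14 8 16 12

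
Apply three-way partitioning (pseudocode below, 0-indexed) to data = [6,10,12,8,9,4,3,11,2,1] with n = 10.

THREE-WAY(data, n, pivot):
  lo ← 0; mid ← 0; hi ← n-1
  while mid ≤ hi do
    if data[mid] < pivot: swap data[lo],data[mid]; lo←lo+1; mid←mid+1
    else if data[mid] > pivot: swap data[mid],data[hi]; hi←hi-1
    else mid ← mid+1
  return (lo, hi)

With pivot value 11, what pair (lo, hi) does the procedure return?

(8, 8)

lo=0 mid=0 hi=9
6<11: swap(0,0), lo=1 mid=1 ⇒ [6,10,12,8,9,4,3,11,2,1]
10<11: swap(1,1), lo=2 mid=2 ⇒ [6,10,12,8,9,4,3,11,2,1]
12>11: swap(2,9), hi=8 ⇒ [6,10,1,8,9,4,3,11,2,12]
1<11: swap(2,2), lo=3 mid=3 ⇒ [6,10,1,8,9,4,3,11,2,12]
8<11: swap(3,3), lo=4 mid=4 ⇒ [6,10,1,8,9,4,3,11,2,12]
9<11: swap(4,4), lo=5 mid=5 ⇒ [6,10,1,8,9,4,3,11,2,12]
4<11: swap(5,5), lo=6 mid=6 ⇒ [6,10,1,8,9,4,3,11,2,12]
3<11: swap(6,6), lo=7 mid=7 ⇒ [6,10,1,8,9,4,3,11,2,12]
11=11: mid=8
2<11: swap(7,8), lo=8 mid=9 ⇒ [6,10,1,8,9,4,3,2,11,12]
done. lo=8 hi=8; data=[6,10,1,8,9,4,3,2,11,12]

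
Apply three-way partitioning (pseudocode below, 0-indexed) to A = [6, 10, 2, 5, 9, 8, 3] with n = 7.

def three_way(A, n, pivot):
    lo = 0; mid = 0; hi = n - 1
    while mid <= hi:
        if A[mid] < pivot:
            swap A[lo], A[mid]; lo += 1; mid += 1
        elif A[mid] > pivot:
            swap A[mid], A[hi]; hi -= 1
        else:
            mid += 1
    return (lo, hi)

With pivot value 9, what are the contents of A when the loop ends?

lo=0 mid=0 hi=6
6<9: swap(0,0), lo=1 mid=1 ⇒ [6, 10, 2, 5, 9, 8, 3]
10>9: swap(1,6), hi=5 ⇒ [6, 3, 2, 5, 9, 8, 10]
3<9: swap(1,1), lo=2 mid=2 ⇒ [6, 3, 2, 5, 9, 8, 10]
2<9: swap(2,2), lo=3 mid=3 ⇒ [6, 3, 2, 5, 9, 8, 10]
5<9: swap(3,3), lo=4 mid=4 ⇒ [6, 3, 2, 5, 9, 8, 10]
9=9: mid=5
8<9: swap(4,5), lo=5 mid=6 ⇒ [6, 3, 2, 5, 8, 9, 10]
done. lo=5 hi=5; A=[6, 3, 2, 5, 8, 9, 10]

[6, 3, 2, 5, 8, 9, 10]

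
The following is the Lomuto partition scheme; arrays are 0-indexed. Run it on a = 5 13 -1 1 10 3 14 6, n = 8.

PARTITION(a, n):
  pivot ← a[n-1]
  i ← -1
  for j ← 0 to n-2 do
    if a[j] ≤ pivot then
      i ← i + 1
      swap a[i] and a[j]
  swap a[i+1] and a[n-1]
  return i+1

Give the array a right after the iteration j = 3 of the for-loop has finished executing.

pivot=6, i=-1
j=0: 5≤6, i=0, swap(0,0) ⇒ 5 13 -1 1 10 3 14 6
j=1: 13>6, skip
j=2: -1≤6, i=1, swap(1,2) ⇒ 5 -1 13 1 10 3 14 6
j=3: 1≤6, i=2, swap(2,3) ⇒ 5 -1 1 13 10 3 14 6
(after j=3) a = 5 -1 1 13 10 3 14 6

5 -1 1 13 10 3 14 6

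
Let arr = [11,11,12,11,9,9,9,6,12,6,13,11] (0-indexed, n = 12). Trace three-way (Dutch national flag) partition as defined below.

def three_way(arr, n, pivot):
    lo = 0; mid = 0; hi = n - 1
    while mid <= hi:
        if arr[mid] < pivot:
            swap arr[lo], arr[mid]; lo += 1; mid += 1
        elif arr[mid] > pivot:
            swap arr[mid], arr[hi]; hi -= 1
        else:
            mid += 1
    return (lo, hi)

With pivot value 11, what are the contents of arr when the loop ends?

lo=0 mid=0 hi=11
11=11: mid=1
11=11: mid=2
12>11: swap(2,11), hi=10 ⇒ [11,11,11,11,9,9,9,6,12,6,13,12]
11=11: mid=3
11=11: mid=4
9<11: swap(0,4), lo=1 mid=5 ⇒ [9,11,11,11,11,9,9,6,12,6,13,12]
9<11: swap(1,5), lo=2 mid=6 ⇒ [9,9,11,11,11,11,9,6,12,6,13,12]
9<11: swap(2,6), lo=3 mid=7 ⇒ [9,9,9,11,11,11,11,6,12,6,13,12]
6<11: swap(3,7), lo=4 mid=8 ⇒ [9,9,9,6,11,11,11,11,12,6,13,12]
12>11: swap(8,10), hi=9 ⇒ [9,9,9,6,11,11,11,11,13,6,12,12]
13>11: swap(8,9), hi=8 ⇒ [9,9,9,6,11,11,11,11,6,13,12,12]
6<11: swap(4,8), lo=5 mid=9 ⇒ [9,9,9,6,6,11,11,11,11,13,12,12]
done. lo=5 hi=8; arr=[9,9,9,6,6,11,11,11,11,13,12,12]

[9,9,9,6,6,11,11,11,11,13,12,12]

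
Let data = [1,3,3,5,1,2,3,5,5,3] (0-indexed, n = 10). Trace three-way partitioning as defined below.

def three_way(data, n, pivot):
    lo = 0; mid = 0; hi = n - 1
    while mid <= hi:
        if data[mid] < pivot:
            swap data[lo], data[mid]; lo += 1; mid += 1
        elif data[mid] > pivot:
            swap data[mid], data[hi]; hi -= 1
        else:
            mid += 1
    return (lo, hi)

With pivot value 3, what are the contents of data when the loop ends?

lo=0 mid=0 hi=9
1<3: swap(0,0), lo=1 mid=1 ⇒ [1,3,3,5,1,2,3,5,5,3]
3=3: mid=2
3=3: mid=3
5>3: swap(3,9), hi=8 ⇒ [1,3,3,3,1,2,3,5,5,5]
3=3: mid=4
1<3: swap(1,4), lo=2 mid=5 ⇒ [1,1,3,3,3,2,3,5,5,5]
2<3: swap(2,5), lo=3 mid=6 ⇒ [1,1,2,3,3,3,3,5,5,5]
3=3: mid=7
5>3: swap(7,8), hi=7 ⇒ [1,1,2,3,3,3,3,5,5,5]
5>3: swap(7,7), hi=6 ⇒ [1,1,2,3,3,3,3,5,5,5]
done. lo=3 hi=6; data=[1,1,2,3,3,3,3,5,5,5]

[1,1,2,3,3,3,3,5,5,5]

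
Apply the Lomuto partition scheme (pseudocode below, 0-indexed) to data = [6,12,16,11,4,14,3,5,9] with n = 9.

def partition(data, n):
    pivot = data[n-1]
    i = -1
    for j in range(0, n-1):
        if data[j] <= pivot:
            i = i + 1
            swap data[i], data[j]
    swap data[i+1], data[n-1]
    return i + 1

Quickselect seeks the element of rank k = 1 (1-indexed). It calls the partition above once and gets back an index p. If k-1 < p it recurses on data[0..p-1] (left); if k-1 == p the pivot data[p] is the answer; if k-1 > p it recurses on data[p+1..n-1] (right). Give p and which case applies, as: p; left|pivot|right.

pivot = data[8] = 9; i = -1
j=0: data[0]=6 ≤ 9 → i=0, swap data[0],data[0] (no change) → [6,12,16,11,4,14,3,5,9]
j=1: data[1]=12 > 9 → no swap
j=2: data[2]=16 > 9 → no swap
j=3: data[3]=11 > 9 → no swap
j=4: data[4]=4 ≤ 9 → i=1, swap data[1],data[4] → [6,4,16,11,12,14,3,5,9]
j=5: data[5]=14 > 9 → no swap
j=6: data[6]=3 ≤ 9 → i=2, swap data[2],data[6] → [6,4,3,11,12,14,16,5,9]
j=7: data[7]=5 ≤ 9 → i=3, swap data[3],data[7] → [6,4,3,5,12,14,16,11,9]
final swap data[4],data[8] → [6,4,3,5,9,14,16,11,12]; return 4
p = 4; k-1 = 0 < 4 ⇒ left

4; left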